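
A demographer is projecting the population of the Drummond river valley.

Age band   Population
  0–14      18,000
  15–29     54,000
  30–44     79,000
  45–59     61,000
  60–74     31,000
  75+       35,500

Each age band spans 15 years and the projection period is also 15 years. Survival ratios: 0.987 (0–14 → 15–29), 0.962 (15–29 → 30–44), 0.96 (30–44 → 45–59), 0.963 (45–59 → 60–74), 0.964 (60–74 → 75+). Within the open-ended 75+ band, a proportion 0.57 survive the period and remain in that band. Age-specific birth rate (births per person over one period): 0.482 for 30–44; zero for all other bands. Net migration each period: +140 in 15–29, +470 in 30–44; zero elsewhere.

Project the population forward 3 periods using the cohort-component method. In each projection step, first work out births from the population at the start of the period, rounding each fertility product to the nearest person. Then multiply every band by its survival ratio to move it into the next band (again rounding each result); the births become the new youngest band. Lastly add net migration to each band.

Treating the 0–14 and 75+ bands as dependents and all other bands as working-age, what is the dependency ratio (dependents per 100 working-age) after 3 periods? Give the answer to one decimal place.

After projecting period 1:
Births: 79000 * 0.482 = 38078
15–29: 18000 * 0.987 = 17766
30–44: 54000 * 0.962 = 51948
45–59: 79000 * 0.96 = 75840
60–74: 61000 * 0.963 = 58743
75+: 31000 * 0.964 + 35500 * 0.57 = 29884 + 20235 = 50119
Net migration: 15–29 + 140 → 17906; 30–44 + 470 → 52418
End of period: [38078, 17906, 52418, 75840, 58743, 50119]
After projecting period 2:
Births: 52418 * 0.482 = 25265
15–29: 38078 * 0.987 = 37583
30–44: 17906 * 0.962 = 17226
45–59: 52418 * 0.96 = 50321
60–74: 75840 * 0.963 = 73034
75+: 58743 * 0.964 + 50119 * 0.57 = 56628 + 28568 = 85196
Net migration: 15–29 + 140 → 37723; 30–44 + 470 → 17696
End of period: [25265, 37723, 17696, 50321, 73034, 85196]
After projecting period 3:
Births: 17696 * 0.482 = 8529
15–29: 25265 * 0.987 = 24937
30–44: 37723 * 0.962 = 36290
45–59: 17696 * 0.96 = 16988
60–74: 50321 * 0.963 = 48459
75+: 73034 * 0.964 + 85196 * 0.57 = 70405 + 48562 = 118967
Net migration: 15–29 + 140 → 25077; 30–44 + 470 → 36760
End of period: [8529, 25077, 36760, 16988, 48459, 118967]
Dependents (band 0–14 + band 75+) = 8529 + 118967 = 127496; working-age = 127284; ratio = 127496/127284 × 100 = 100.2

100.2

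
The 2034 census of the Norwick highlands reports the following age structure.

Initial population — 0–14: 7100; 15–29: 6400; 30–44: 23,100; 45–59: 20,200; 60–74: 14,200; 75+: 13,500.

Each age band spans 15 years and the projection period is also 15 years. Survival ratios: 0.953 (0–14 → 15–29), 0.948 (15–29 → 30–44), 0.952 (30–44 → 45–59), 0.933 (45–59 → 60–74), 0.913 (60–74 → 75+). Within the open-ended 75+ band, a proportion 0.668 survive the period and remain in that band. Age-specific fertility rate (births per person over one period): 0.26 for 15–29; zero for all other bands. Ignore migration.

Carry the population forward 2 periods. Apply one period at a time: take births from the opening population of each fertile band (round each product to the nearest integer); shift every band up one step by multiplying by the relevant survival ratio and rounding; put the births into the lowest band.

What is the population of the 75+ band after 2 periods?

Period 1:
Births: 6400 × 0.26 = 1664
15–29: 7100 × 0.953 = 6766
30–44: 6400 × 0.948 = 6067
45–59: 23100 × 0.952 = 21991
60–74: 20200 × 0.933 = 18847
75+: 14200 × 0.913 + 13500 × 0.668 = 12965 + 9018 = 21983
Giving 1664 / 6766 / 6067 / 21991 / 18847 / 21983.
Period 2:
Births: 6766 × 0.26 = 1759
15–29: 1664 × 0.953 = 1586
30–44: 6766 × 0.948 = 6414
45–59: 6067 × 0.952 = 5776
60–74: 21991 × 0.933 = 20518
75+: 18847 × 0.913 + 21983 × 0.668 = 17207 + 14685 = 31892
Giving 1759 / 1586 / 6414 / 5776 / 20518 / 31892.

31892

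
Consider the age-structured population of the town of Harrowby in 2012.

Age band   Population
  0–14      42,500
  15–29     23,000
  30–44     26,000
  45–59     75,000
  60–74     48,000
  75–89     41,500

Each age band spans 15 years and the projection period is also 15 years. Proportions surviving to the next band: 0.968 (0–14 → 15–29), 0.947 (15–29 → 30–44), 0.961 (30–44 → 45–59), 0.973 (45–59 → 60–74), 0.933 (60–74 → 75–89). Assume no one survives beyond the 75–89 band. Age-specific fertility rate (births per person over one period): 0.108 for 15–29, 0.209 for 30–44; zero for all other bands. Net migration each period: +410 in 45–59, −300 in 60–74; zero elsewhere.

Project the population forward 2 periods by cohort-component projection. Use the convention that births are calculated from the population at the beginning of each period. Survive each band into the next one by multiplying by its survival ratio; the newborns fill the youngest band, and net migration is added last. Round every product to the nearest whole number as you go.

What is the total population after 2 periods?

169178

Period 1.
Births: 23000 × 0.108 = 2484  |  26000 × 0.209 = 5434 — total 7918
15–29: 42500 × 0.968 = 41140
30–44: 23000 × 0.947 = 21781
45–59: 26000 × 0.961 = 24986
60–74: 75000 × 0.973 = 72975
75–89: 48000 × 0.933 = 44784
Net migration: 45–59 + 410 → 25396; 60–74 − 300 → 72675
Giving 7918 / 41140 / 21781 / 25396 / 72675 / 44784.
Period 2.
Births: 41140 × 0.108 = 4443  |  21781 × 0.209 = 4552 — total 8995
15–29: 7918 × 0.968 = 7665
30–44: 41140 × 0.947 = 38960
45–59: 21781 × 0.961 = 20932
60–74: 25396 × 0.973 = 24710
75–89: 72675 × 0.933 = 67806
Net migration: 45–59 + 410 → 21342; 60–74 − 300 → 24410
Giving 8995 / 7665 / 38960 / 21342 / 24410 / 67806.
Total after period 2: 8995 + 7665 + 38960 + 21342 + 24410 + 67806 = 169178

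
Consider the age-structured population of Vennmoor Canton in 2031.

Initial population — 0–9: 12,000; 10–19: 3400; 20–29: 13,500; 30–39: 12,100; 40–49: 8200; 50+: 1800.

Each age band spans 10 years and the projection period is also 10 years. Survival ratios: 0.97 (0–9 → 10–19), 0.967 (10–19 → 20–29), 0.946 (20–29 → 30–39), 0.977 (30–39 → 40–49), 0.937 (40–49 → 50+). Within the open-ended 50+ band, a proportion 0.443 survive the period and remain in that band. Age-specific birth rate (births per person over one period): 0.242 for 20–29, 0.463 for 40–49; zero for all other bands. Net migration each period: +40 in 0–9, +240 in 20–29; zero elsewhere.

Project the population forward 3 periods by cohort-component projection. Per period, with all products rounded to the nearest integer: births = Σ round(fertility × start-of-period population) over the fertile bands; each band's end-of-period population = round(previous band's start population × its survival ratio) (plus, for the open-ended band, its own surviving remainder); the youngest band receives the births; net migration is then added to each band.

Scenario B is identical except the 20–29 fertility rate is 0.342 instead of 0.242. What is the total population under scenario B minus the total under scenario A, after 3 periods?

Numbering the groups 1..6 from youngest to oldest:
Period 1:
Births: 13500 * 0.242 = 3267, 8200 * 0.463 = 3797 ⇒ total 7064
Group 2: 12000 * 0.97 = 11640
Group 3: 3400 * 0.967 = 3288
Group 4: 13500 * 0.946 = 12771
Group 5: 12100 * 0.977 = 11822
Group 6: 8200 * 0.937 + 1800 * 0.443 = 7683 + 797 = 8480
Net migration: Group 1 + 40 → 7104; Group 3 + 240 → 3528
End of period: [7104, 11640, 3528, 12771, 11822, 8480]
Period 2:
Births: 3528 * 0.242 = 854, 11822 * 0.463 = 5474 ⇒ total 6328
Group 2: 7104 * 0.97 = 6891
Group 3: 11640 * 0.967 = 11256
Group 4: 3528 * 0.946 = 3337
Group 5: 12771 * 0.977 = 12477
Group 6: 11822 * 0.937 + 8480 * 0.443 = 11077 + 3757 = 14834
Net migration: Group 1 + 40 → 6368; Group 3 + 240 → 11496
End of period: [6368, 6891, 11496, 3337, 12477, 14834]
Period 3:
Births: 11496 * 0.242 = 2782, 12477 * 0.463 = 5777 ⇒ total 8559
Group 2: 6368 * 0.97 = 6177
Group 3: 6891 * 0.967 = 6664
Group 4: 11496 * 0.946 = 10875
Group 5: 3337 * 0.977 = 3260
Group 6: 12477 * 0.937 + 14834 * 0.443 = 11691 + 6571 = 18262
Net migration: Group 1 + 40 → 8599; Group 3 + 240 → 6904
End of period: [8599, 6177, 6904, 10875, 3260, 18262]
Scenario A total after 3 periods: 54077
Scenario B projection —
Period 1:
Births: 13500 * 0.342 = 4617, 8200 * 0.463 = 3797 ⇒ total 8414
Group 2: 12000 * 0.97 = 11640
Group 3: 3400 * 0.967 = 3288
Group 4: 13500 * 0.946 = 12771
Group 5: 12100 * 0.977 = 11822
Group 6: 8200 * 0.937 + 1800 * 0.443 = 7683 + 797 = 8480
Net migration: Group 1 + 40 → 8454; Group 3 + 240 → 3528
End of period: [8454, 11640, 3528, 12771, 11822, 8480]
Period 2:
Births: 3528 * 0.342 = 1207, 11822 * 0.463 = 5474 ⇒ total 6681
Group 2: 8454 * 0.97 = 8200
Group 3: 11640 * 0.967 = 11256
Group 4: 3528 * 0.946 = 3337
Group 5: 12771 * 0.977 = 12477
Group 6: 11822 * 0.937 + 8480 * 0.443 = 11077 + 3757 = 14834
Net migration: Group 1 + 40 → 6721; Group 3 + 240 → 11496
End of period: [6721, 8200, 11496, 3337, 12477, 14834]
Period 3:
Births: 11496 * 0.342 = 3932, 12477 * 0.463 = 5777 ⇒ total 9709
Group 2: 6721 * 0.97 = 6519
Group 3: 8200 * 0.967 = 7929
Group 4: 11496 * 0.946 = 10875
Group 5: 3337 * 0.977 = 3260
Group 6: 12477 * 0.937 + 14834 * 0.443 = 11691 + 6571 = 18262
Net migration: Group 1 + 40 → 9749; Group 3 + 240 → 8169
End of period: [9749, 6519, 8169, 10875, 3260, 18262]
Scenario B total after 3 periods: 56834
Difference B − A = 56834 − 54077 = 2757

2757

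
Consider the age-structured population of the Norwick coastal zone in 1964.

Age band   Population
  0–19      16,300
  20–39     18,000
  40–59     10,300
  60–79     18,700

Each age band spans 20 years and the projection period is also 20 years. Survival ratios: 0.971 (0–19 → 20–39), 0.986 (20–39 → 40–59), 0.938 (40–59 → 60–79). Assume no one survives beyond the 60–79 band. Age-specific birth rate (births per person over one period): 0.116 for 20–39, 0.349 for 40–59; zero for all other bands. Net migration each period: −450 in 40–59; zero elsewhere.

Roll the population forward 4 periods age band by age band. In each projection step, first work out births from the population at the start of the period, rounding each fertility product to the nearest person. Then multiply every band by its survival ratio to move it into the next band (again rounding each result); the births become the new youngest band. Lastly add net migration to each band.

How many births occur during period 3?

Period 1.
Births: 18000 × 0.116 = 2088, 10300 × 0.349 = 3595 — total 5683
20–39: 16300 × 0.971 = 15827
40–59: 18000 × 0.986 = 17748
60–79: 10300 × 0.938 = 9661
Net migration: 40–59 − 450 → 17298
Giving 5683 / 15827 / 17298 / 9661.
Period 2.
Births: 15827 × 0.116 = 1836, 17298 × 0.349 = 6037 — total 7873
20–39: 5683 × 0.971 = 5518
40–59: 15827 × 0.986 = 15605
60–79: 17298 × 0.938 = 16226
Net migration: 40–59 − 450 → 15155
Giving 7873 / 5518 / 15155 / 16226.
Period 3.
Births: 5518 × 0.116 = 640, 15155 × 0.349 = 5289 — total 5929
20–39: 7873 × 0.971 = 7645
40–59: 5518 × 0.986 = 5441
60–79: 15155 × 0.938 = 14215
Net migration: 40–59 − 450 → 4991
Giving 5929 / 7645 / 4991 / 14215.

5929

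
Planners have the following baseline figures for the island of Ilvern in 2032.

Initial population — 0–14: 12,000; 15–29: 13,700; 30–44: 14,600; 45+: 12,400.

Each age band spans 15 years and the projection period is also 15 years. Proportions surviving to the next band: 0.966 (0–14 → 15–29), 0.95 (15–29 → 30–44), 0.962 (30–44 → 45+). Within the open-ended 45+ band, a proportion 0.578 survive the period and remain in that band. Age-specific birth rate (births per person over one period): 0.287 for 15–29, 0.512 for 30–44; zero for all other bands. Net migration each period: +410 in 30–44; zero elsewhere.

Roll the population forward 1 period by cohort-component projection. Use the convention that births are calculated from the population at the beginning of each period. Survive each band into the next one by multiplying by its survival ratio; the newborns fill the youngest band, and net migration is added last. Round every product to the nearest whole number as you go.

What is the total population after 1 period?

Call the groups 1 to 4, youngest first.
After projecting period 1:
Births: 13700 × 0.287 = 3932 ; 14600 × 0.512 = 7475 → 11407
Group 2: 12000 × 0.966 = 11592
Group 3: 13700 × 0.95 = 13015
Group 4: 14600 × 0.962 + 12400 × 0.578 = 14045 + 7167 = 21212
Net migration: Group 3 + 410 → 13425
Giving 11407 / 11592 / 13425 / 21212.
Total after period 1: 11407 + 11592 + 13425 + 21212 = 57636

57636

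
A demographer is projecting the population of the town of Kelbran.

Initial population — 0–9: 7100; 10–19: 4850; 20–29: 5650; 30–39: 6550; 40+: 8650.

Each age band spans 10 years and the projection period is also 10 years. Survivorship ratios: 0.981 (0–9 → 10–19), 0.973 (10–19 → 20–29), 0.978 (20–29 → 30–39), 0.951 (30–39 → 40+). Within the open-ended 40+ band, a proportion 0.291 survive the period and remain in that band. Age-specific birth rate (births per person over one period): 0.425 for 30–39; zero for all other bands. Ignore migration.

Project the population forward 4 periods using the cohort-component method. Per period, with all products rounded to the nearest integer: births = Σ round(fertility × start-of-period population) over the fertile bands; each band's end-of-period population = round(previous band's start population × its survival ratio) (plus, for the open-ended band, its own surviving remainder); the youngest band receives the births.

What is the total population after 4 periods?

— Period 1 —
Births: 6550 * 0.425 = 2784
10–19: 7100 * 0.981 = 6965
20–29: 4850 * 0.973 = 4719
30–39: 5650 * 0.978 = 5526
40+: 6550 * 0.951 + 8650 * 0.291 = 6229 + 2517 = 8746
Giving 2784 / 6965 / 4719 / 5526 / 8746.
— Period 2 —
Births: 5526 * 0.425 = 2349
10–19: 2784 * 0.981 = 2731
20–29: 6965 * 0.973 = 6777
30–39: 4719 * 0.978 = 4615
40+: 5526 * 0.951 + 8746 * 0.291 = 5255 + 2545 = 7800
Giving 2349 / 2731 / 6777 / 4615 / 7800.
— Period 3 —
Births: 4615 * 0.425 = 1961
10–19: 2349 * 0.981 = 2304
20–29: 2731 * 0.973 = 2657
30–39: 6777 * 0.978 = 6628
40+: 4615 * 0.951 + 7800 * 0.291 = 4389 + 2270 = 6659
Giving 1961 / 2304 / 2657 / 6628 / 6659.
— Period 4 —
Births: 6628 * 0.425 = 2817
10–19: 1961 * 0.981 = 1924
20–29: 2304 * 0.973 = 2242
30–39: 2657 * 0.978 = 2599
40+: 6628 * 0.951 + 6659 * 0.291 = 6303 + 1938 = 8241
Giving 2817 / 1924 / 2242 / 2599 / 8241.
Total after period 4: 2817 + 1924 + 2242 + 2599 + 8241 = 17823

17823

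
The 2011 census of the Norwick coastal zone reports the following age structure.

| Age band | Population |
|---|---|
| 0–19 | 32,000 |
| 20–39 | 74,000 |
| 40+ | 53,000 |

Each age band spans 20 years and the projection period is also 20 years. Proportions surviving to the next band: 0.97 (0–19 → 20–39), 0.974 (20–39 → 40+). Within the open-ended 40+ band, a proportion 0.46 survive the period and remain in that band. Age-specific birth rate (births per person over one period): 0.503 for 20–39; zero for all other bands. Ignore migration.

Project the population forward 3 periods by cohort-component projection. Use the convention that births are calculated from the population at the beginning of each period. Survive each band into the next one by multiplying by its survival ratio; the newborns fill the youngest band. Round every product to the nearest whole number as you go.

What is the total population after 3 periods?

(Bands numbered youngest = 1 to oldest = 3.)
[period 1]
Births: 74000 × 0.503 = 37222
Band 2: 32000 × 0.97 = 31040
Band 3: 74000 × 0.974 + 53000 × 0.46 = 72076 + 24380 = 96456
Giving 37222 / 31040 / 96456.
[period 2]
Births: 31040 × 0.503 = 15613
Band 2: 37222 × 0.97 = 36105
Band 3: 31040 × 0.974 + 96456 × 0.46 = 30233 + 44370 = 74603
Giving 15613 / 36105 / 74603.
[period 3]
Births: 36105 × 0.503 = 18161
Band 2: 15613 × 0.97 = 15145
Band 3: 36105 × 0.974 + 74603 × 0.46 = 35166 + 34317 = 69483
Giving 18161 / 15145 / 69483.
Total after period 3: 18161 + 15145 + 69483 = 102789

102789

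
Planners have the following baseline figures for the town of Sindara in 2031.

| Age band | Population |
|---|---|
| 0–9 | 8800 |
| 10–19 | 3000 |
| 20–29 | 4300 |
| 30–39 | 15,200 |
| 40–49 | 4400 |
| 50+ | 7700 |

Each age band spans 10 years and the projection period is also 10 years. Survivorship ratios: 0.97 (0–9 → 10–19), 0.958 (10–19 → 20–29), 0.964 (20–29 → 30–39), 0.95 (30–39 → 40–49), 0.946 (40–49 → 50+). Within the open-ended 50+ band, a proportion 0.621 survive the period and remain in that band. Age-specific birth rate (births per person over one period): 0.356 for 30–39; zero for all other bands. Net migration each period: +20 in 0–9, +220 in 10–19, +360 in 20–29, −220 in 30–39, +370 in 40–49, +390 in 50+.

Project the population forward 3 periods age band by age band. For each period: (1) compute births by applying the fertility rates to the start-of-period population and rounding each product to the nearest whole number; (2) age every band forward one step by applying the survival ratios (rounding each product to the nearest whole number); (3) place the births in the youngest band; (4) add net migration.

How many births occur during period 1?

5411

Period 1.
Births: 15200 × 0.356 = 5411
10–19: 8800 × 0.97 = 8536
20–29: 3000 × 0.958 = 2874
30–39: 4300 × 0.964 = 4145
40–49: 15200 × 0.95 = 14440
50+: 4400 × 0.946 + 7700 × 0.621 = 4162 + 4782 = 8944
Net migration: 0–9 + 20 → 5431; 10–19 + 220 → 8756; 20–29 + 360 → 3234; 30–39 − 220 → 3925; 40–49 + 370 → 14810; 50+ + 390 → 9334
Population now: 0–9=5431, 10–19=8756, 20–29=3234, 30–39=3925, 40–49=14810, 50+=9334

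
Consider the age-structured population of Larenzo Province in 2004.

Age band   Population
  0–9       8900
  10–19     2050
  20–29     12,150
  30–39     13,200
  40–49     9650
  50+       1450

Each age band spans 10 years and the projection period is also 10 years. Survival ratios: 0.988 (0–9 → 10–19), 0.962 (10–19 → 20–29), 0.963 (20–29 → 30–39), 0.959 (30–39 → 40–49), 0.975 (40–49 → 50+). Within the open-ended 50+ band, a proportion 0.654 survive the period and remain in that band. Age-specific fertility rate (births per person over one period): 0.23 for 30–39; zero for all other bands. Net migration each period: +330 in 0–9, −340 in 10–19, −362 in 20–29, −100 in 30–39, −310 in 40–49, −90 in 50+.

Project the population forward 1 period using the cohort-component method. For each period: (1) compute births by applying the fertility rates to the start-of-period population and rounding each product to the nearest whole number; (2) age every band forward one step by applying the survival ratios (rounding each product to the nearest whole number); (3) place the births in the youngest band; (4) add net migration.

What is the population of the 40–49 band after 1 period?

Call the bands 1 to 6, youngest first.
Period 1:
Births: 13200 * 0.23 = 3036
Band 2: 8900 * 0.988 = 8793
Band 3: 2050 * 0.962 = 1972
Band 4: 12150 * 0.963 = 11700
Band 5: 13200 * 0.959 = 12659
Band 6: 9650 * 0.975 + 1450 * 0.654 = 9409 + 948 = 10357
Net migration: Band 1 + 330 → 3366; Band 2 − 340 → 8453; Band 3 − 362 → 1610; Band 4 − 100 → 11600; Band 5 − 310 → 12349; Band 6 − 90 → 10267
End of period: [3366, 8453, 1610, 11600, 12349, 10267]

12349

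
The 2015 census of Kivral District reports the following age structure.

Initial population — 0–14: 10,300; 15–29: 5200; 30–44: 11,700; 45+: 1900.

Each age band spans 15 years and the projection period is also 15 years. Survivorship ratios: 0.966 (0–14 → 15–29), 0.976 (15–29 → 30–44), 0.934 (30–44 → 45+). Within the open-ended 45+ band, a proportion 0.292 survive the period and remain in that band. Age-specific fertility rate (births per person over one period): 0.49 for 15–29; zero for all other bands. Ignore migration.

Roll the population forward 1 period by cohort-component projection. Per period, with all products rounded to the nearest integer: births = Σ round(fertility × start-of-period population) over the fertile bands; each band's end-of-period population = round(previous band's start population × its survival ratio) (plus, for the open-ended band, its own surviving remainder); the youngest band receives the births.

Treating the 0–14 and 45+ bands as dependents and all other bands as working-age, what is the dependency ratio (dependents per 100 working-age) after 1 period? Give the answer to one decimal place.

Call the bands 1 to 4, youngest first.
Period 1.
Births: 5200 × 0.49 = 2548
Band 2: 10300 × 0.966 = 9950
Band 3: 5200 × 0.976 = 5075
Band 4: 11700 × 0.934 + 1900 × 0.292 = 10928 + 555 = 11483
Population now: 0–14=2548, 15–29=9950, 30–44=5075, 45+=11483
Dependents (band 0–14 + band 45+) = 2548 + 11483 = 14031; working-age = 15025; ratio = 14031/15025 × 100 = 93.4

93.4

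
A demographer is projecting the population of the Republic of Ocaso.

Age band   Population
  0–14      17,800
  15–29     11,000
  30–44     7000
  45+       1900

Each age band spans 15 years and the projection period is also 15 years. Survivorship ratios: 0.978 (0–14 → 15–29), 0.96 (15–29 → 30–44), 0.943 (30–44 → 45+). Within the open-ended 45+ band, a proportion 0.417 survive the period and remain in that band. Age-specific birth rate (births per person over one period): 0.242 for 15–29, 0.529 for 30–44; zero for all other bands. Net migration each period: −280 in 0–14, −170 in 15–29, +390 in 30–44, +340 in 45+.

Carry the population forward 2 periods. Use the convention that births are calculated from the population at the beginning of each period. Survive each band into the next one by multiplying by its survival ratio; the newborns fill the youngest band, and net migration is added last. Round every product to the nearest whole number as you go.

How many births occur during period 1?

6365

Numbering the bands 1..4 from youngest to oldest:
After projecting period 1:
Births: 11000 * 0.242 = 2662, 7000 * 0.529 = 3703 — total 6365
Band 2: 17800 * 0.978 = 17408
Band 3: 11000 * 0.96 = 10560
Band 4: 7000 * 0.943 + 1900 * 0.417 = 6601 + 792 = 7393
Net migration: Band 1 − 280 → 6085; Band 2 − 170 → 17238; Band 3 + 390 → 10950; Band 4 + 340 → 7733
Population now: 0–14=6085, 15–29=17238, 30–44=10950, 45+=7733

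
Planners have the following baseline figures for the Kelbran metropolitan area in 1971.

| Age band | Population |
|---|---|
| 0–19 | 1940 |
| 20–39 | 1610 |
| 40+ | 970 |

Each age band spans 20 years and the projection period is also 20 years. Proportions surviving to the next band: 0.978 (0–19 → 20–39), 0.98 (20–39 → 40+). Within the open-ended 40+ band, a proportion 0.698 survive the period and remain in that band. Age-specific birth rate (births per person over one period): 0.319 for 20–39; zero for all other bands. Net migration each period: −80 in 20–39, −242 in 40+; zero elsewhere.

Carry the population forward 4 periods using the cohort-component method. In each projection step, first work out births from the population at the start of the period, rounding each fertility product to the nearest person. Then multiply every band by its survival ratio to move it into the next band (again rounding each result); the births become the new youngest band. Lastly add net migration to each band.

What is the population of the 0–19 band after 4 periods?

(Groups numbered youngest = 1 to oldest = 3.)
Period 1:
Births: 1610 × 0.319 = 514
Group 2: 1940 × 0.978 = 1897
Group 3: 1610 × 0.98 + 970 × 0.698 = 1578 + 677 = 2255
Net migration: Group 2 − 80 → 1817; Group 3 − 242 → 2013
End of period: [514, 1817, 2013]
Period 2:
Births: 1817 × 0.319 = 580
Group 2: 514 × 0.978 = 503
Group 3: 1817 × 0.98 + 2013 × 0.698 = 1781 + 1405 = 3186
Net migration: Group 2 − 80 → 423; Group 3 − 242 → 2944
End of period: [580, 423, 2944]
Period 3:
Births: 423 × 0.319 = 135
Group 2: 580 × 0.978 = 567
Group 3: 423 × 0.98 + 2944 × 0.698 = 415 + 2055 = 2470
Net migration: Group 2 − 80 → 487; Group 3 − 242 → 2228
End of period: [135, 487, 2228]
Period 4:
Births: 487 × 0.319 = 155
Group 2: 135 × 0.978 = 132
Group 3: 487 × 0.98 + 2228 × 0.698 = 477 + 1555 = 2032
Net migration: Group 2 − 80 → 52; Group 3 − 242 → 1790
End of period: [155, 52, 1790]

155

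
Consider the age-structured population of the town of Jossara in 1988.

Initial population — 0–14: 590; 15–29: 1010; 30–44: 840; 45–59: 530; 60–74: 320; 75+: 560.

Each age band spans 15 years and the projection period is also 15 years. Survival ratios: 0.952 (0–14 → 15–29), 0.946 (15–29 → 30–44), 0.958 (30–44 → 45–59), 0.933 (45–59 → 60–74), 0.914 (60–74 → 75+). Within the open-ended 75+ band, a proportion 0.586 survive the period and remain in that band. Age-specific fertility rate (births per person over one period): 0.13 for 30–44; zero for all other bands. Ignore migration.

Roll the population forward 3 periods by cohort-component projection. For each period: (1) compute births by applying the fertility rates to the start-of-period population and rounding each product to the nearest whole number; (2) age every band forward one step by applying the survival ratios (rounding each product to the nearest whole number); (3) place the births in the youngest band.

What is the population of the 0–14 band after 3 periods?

Period 1.
Births: 840 * 0.13 = 109
15–29: 590 * 0.952 = 562
30–44: 1010 * 0.946 = 955
45–59: 840 * 0.958 = 805
60–74: 530 * 0.933 = 494
75+: 320 * 0.914 + 560 * 0.586 = 292 + 328 = 620
→ [109, 562, 955, 805, 494, 620]
Period 2.
Births: 955 * 0.13 = 124
15–29: 109 * 0.952 = 104
30–44: 562 * 0.946 = 532
45–59: 955 * 0.958 = 915
60–74: 805 * 0.933 = 751
75+: 494 * 0.914 + 620 * 0.586 = 452 + 363 = 815
→ [124, 104, 532, 915, 751, 815]
Period 3.
Births: 532 * 0.13 = 69
15–29: 124 * 0.952 = 118
30–44: 104 * 0.946 = 98
45–59: 532 * 0.958 = 510
60–74: 915 * 0.933 = 854
75+: 751 * 0.914 + 815 * 0.586 = 686 + 478 = 1164
→ [69, 118, 98, 510, 854, 1164]

69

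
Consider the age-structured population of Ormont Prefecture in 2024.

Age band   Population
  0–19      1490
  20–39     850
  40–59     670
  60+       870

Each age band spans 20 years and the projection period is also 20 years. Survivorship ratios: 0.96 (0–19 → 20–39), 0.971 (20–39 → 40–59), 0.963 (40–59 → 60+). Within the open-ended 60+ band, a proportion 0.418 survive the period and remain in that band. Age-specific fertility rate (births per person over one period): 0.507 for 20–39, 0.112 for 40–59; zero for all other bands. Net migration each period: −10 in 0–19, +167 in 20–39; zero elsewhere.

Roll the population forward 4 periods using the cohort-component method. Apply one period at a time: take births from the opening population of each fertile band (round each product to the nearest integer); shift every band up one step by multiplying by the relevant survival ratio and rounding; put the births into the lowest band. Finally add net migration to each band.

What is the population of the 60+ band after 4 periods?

1438

— Period 1 —
Births: 850 * 0.507 = 431, 670 * 0.112 = 75 ⇒ total 506
20–39: 1490 * 0.96 = 1430
40–59: 850 * 0.971 = 825
60+: 670 * 0.963 + 870 * 0.418 = 645 + 364 = 1009
Net migration: 0–19 − 10 → 496; 20–39 + 167 → 1597
Giving 496 / 1597 / 825 / 1009.
— Period 2 —
Births: 1597 * 0.507 = 810, 825 * 0.112 = 92 ⇒ total 902
20–39: 496 * 0.96 = 476
40–59: 1597 * 0.971 = 1551
60+: 825 * 0.963 + 1009 * 0.418 = 794 + 422 = 1216
Net migration: 0–19 − 10 → 892; 20–39 + 167 → 643
Giving 892 / 643 / 1551 / 1216.
— Period 3 —
Births: 643 * 0.507 = 326, 1551 * 0.112 = 174 ⇒ total 500
20–39: 892 * 0.96 = 856
40–59: 643 * 0.971 = 624
60+: 1551 * 0.963 + 1216 * 0.418 = 1494 + 508 = 2002
Net migration: 0–19 − 10 → 490; 20–39 + 167 → 1023
Giving 490 / 1023 / 624 / 2002.
— Period 4 —
Births: 1023 * 0.507 = 519, 624 * 0.112 = 70 ⇒ total 589
20–39: 490 * 0.96 = 470
40–59: 1023 * 0.971 = 993
60+: 624 * 0.963 + 2002 * 0.418 = 601 + 837 = 1438
Net migration: 0–19 − 10 → 579; 20–39 + 167 → 637
Giving 579 / 637 / 993 / 1438.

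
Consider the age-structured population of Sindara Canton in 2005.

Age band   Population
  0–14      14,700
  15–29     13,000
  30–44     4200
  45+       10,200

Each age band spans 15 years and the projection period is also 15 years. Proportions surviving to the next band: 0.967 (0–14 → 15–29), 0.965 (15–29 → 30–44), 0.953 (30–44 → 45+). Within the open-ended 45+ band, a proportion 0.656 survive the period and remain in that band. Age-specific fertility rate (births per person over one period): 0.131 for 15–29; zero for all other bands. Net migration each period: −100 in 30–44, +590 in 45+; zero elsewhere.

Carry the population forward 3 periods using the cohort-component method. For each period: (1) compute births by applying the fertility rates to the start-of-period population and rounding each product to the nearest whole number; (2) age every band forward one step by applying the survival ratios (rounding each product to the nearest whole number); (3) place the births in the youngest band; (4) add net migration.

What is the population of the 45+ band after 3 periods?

[period 1]
Births: 13000 × 0.131 = 1703
15–29: 14700 × 0.967 = 14215
30–44: 13000 × 0.965 = 12545
45+: 4200 × 0.953 + 10200 × 0.656 = 4003 + 6691 = 10694
Net migration: 30–44 − 100 → 12445; 45+ + 590 → 11284
End of period: [1703, 14215, 12445, 11284]
[period 2]
Births: 14215 × 0.131 = 1862
15–29: 1703 × 0.967 = 1647
30–44: 14215 × 0.965 = 13717
45+: 12445 × 0.953 + 11284 × 0.656 = 11860 + 7402 = 19262
Net migration: 30–44 − 100 → 13617; 45+ + 590 → 19852
End of period: [1862, 1647, 13617, 19852]
[period 3]
Births: 1647 × 0.131 = 216
15–29: 1862 × 0.967 = 1801
30–44: 1647 × 0.965 = 1589
45+: 13617 × 0.953 + 19852 × 0.656 = 12977 + 13023 = 26000
Net migration: 30–44 − 100 → 1489; 45+ + 590 → 26590
End of period: [216, 1801, 1489, 26590]

26590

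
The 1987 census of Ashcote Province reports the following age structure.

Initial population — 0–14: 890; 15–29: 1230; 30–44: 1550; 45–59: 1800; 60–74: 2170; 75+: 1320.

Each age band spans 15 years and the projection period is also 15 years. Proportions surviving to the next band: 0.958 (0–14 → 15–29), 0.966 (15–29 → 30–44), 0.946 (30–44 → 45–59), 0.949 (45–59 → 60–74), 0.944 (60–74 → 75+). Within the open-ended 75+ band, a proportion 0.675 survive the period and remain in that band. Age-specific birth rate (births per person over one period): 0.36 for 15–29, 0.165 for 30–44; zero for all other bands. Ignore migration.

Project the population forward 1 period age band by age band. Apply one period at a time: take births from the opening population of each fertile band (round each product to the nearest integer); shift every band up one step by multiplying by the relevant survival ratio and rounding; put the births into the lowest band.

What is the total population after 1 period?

8853

Let group 1 be 0–14 through group 6 = 75+.
Period 1:
Births: 1230 × 0.36 = 443, 1550 × 0.165 = 256 — total 699
Group 2: 890 × 0.958 = 853
Group 3: 1230 × 0.966 = 1188
Group 4: 1550 × 0.946 = 1466
Group 5: 1800 × 0.949 = 1708
Group 6: 2170 × 0.944 + 1320 × 0.675 = 2048 + 891 = 2939
Giving 699 / 853 / 1188 / 1466 / 1708 / 2939.
Total after period 1: 699 + 853 + 1188 + 1466 + 1708 + 2939 = 8853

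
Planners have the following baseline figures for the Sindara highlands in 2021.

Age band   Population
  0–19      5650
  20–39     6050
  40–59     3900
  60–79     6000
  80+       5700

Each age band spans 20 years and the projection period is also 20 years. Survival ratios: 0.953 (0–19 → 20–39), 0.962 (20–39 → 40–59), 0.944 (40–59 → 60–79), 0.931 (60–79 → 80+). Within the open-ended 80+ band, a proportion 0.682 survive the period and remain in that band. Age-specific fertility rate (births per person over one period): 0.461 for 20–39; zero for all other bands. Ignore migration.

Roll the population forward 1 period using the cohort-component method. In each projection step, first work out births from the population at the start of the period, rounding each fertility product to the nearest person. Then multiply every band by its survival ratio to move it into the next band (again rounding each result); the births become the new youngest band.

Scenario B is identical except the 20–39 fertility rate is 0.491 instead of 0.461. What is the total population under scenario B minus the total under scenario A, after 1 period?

Let group 1 be 0–19 through group 5 = 80+.
Period 1:
Births: 6050 × 0.461 = 2789
Group 2: 5650 × 0.953 = 5384
Group 3: 6050 × 0.962 = 5820
Group 4: 3900 × 0.944 = 3682
Group 5: 6000 × 0.931 + 5700 × 0.682 = 5586 + 3887 = 9473
Population now: 0–19=2789, 20–39=5384, 40–59=5820, 60–79=3682, 80+=9473
Scenario A total after 1 period: 27148
Scenario B projection —
Period 1:
Births: 6050 × 0.491 = 2971
Group 2: 5650 × 0.953 = 5384
Group 3: 6050 × 0.962 = 5820
Group 4: 3900 × 0.944 = 3682
Group 5: 6000 × 0.931 + 5700 × 0.682 = 5586 + 3887 = 9473
Population now: 0–19=2971, 20–39=5384, 40–59=5820, 60–79=3682, 80+=9473
Scenario B total after 1 period: 27330
Difference B − A = 27330 − 27148 = 182

182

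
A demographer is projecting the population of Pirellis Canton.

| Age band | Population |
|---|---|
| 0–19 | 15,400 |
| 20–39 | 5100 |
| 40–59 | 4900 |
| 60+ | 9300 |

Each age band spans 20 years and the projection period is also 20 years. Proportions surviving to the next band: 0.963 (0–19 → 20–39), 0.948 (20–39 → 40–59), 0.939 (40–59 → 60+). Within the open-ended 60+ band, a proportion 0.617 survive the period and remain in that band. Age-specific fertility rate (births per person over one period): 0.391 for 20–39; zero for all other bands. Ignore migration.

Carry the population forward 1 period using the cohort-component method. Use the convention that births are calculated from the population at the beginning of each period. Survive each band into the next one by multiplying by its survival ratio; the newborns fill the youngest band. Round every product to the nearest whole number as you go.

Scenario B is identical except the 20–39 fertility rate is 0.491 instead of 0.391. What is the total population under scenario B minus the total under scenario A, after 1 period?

Let group 1 be 0–19 through group 4 = 60+.
Period 1.
Births: 5100 * 0.391 = 1994
Group 2: 15400 * 0.963 = 14830
Group 3: 5100 * 0.948 = 4835
Group 4: 4900 * 0.939 + 9300 * 0.617 = 4601 + 5738 = 10339
→ [1994, 14830, 4835, 10339]
Scenario A total after 1 period: 31998
Scenario B projection —
Period 1.
Births: 5100 * 0.491 = 2504
Group 2: 15400 * 0.963 = 14830
Group 3: 5100 * 0.948 = 4835
Group 4: 4900 * 0.939 + 9300 * 0.617 = 4601 + 5738 = 10339
→ [2504, 14830, 4835, 10339]
Scenario B total after 1 period: 32508
Difference B − A = 32508 − 31998 = 510

510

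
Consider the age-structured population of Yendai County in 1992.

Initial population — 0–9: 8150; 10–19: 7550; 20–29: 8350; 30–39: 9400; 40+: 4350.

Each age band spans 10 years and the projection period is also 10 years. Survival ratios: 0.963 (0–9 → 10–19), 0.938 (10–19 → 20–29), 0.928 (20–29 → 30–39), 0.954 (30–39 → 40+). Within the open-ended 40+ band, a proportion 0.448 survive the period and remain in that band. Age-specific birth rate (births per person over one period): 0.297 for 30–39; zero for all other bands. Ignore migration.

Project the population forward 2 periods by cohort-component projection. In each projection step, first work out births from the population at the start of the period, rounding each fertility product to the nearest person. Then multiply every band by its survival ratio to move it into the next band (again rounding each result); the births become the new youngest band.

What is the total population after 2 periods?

31207

Let group 1 be 0–9 through group 5 = 40+.
Period 1.
Births: 9400 × 0.297 = 2792
Group 2: 8150 × 0.963 = 7848
Group 3: 7550 × 0.938 = 7082
Group 4: 8350 × 0.928 = 7749
Group 5: 9400 × 0.954 + 4350 × 0.448 = 8968 + 1949 = 10917
End of period: [2792, 7848, 7082, 7749, 10917]
Period 2.
Births: 7749 × 0.297 = 2301
Group 2: 2792 × 0.963 = 2689
Group 3: 7848 × 0.938 = 7361
Group 4: 7082 × 0.928 = 6572
Group 5: 7749 × 0.954 + 10917 × 0.448 = 7393 + 4891 = 12284
End of period: [2301, 2689, 7361, 6572, 12284]
Total after period 2: 2301 + 2689 + 7361 + 6572 + 12284 = 31207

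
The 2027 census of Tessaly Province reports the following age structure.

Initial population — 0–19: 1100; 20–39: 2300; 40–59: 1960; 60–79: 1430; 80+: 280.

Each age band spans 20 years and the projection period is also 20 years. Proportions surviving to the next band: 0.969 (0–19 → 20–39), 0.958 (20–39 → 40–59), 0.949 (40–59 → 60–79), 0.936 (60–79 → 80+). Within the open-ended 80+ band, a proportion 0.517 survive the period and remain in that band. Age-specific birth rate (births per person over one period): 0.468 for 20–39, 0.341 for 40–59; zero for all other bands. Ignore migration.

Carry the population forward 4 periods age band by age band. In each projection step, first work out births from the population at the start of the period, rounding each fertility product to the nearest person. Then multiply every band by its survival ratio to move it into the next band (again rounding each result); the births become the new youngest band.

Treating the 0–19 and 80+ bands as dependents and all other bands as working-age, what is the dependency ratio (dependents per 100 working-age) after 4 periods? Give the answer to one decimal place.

97.6

Numbering the groups 1..5 from youngest to oldest:
After projecting period 1:
Births: 2300 × 0.468 = 1076  |  1960 × 0.341 = 668 ⇒ total 1744
Group 2: 1100 × 0.969 = 1066
Group 3: 2300 × 0.958 = 2203
Group 4: 1960 × 0.949 = 1860
Group 5: 1430 × 0.936 + 280 × 0.517 = 1338 + 145 = 1483
End of period: [1744, 1066, 2203, 1860, 1483]
After projecting period 2:
Births: 1066 × 0.468 = 499  |  2203 × 0.341 = 751 ⇒ total 1250
Group 2: 1744 × 0.969 = 1690
Group 3: 1066 × 0.958 = 1021
Group 4: 2203 × 0.949 = 2091
Group 5: 1860 × 0.936 + 1483 × 0.517 = 1741 + 767 = 2508
End of period: [1250, 1690, 1021, 2091, 2508]
After projecting period 3:
Births: 1690 × 0.468 = 791  |  1021 × 0.341 = 348 ⇒ total 1139
Group 2: 1250 × 0.969 = 1211
Group 3: 1690 × 0.958 = 1619
Group 4: 1021 × 0.949 = 969
Group 5: 2091 × 0.936 + 2508 × 0.517 = 1957 + 1297 = 3254
End of period: [1139, 1211, 1619, 969, 3254]
After projecting period 4:
Births: 1211 × 0.468 = 567  |  1619 × 0.341 = 552 ⇒ total 1119
Group 2: 1139 × 0.969 = 1104
Group 3: 1211 × 0.958 = 1160
Group 4: 1619 × 0.949 = 1536
Group 5: 969 × 0.936 + 3254 × 0.517 = 907 + 1682 = 2589
End of period: [1119, 1104, 1160, 1536, 2589]
Dependents (band 0–19 + band 80+) = 1119 + 2589 = 3708; working-age = 3800; ratio = 3708/3800 × 100 = 97.6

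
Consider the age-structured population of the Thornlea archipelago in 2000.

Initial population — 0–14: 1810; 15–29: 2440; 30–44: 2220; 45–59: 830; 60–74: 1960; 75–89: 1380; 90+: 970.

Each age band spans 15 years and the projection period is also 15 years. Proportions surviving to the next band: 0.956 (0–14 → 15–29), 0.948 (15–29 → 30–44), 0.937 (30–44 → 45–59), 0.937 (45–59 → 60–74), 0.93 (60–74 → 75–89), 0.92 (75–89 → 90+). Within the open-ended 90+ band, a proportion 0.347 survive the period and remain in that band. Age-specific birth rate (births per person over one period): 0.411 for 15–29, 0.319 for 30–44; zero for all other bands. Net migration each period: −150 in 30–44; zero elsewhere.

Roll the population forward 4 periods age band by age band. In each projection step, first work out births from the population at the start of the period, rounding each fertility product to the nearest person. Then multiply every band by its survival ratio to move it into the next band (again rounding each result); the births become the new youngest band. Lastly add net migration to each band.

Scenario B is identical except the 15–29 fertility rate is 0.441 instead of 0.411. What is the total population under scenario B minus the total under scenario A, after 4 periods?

Numbering the bands 1..7 from youngest to oldest:
— Period 1 —
Births: 2440 × 0.411 = 1003 ; 2220 × 0.319 = 708 → 1711
Band 2: 1810 × 0.956 = 1730
Band 3: 2440 × 0.948 = 2313
Band 4: 2220 × 0.937 = 2080
Band 5: 830 × 0.937 = 778
Band 6: 1960 × 0.93 = 1823
Band 7: 1380 × 0.92 + 970 × 0.347 = 1270 + 337 = 1607
Net migration: Band 3 − 150 → 2163
Giving 1711 / 1730 / 2163 / 2080 / 778 / 1823 / 1607.
— Period 2 —
Births: 1730 × 0.411 = 711 ; 2163 × 0.319 = 690 → 1401
Band 2: 1711 × 0.956 = 1636
Band 3: 1730 × 0.948 = 1640
Band 4: 2163 × 0.937 = 2027
Band 5: 2080 × 0.937 = 1949
Band 6: 778 × 0.93 = 724
Band 7: 1823 × 0.92 + 1607 × 0.347 = 1677 + 558 = 2235
Net migration: Band 3 − 150 → 1490
Giving 1401 / 1636 / 1490 / 2027 / 1949 / 724 / 2235.
— Period 3 —
Births: 1636 × 0.411 = 672 ; 1490 × 0.319 = 475 → 1147
Band 2: 1401 × 0.956 = 1339
Band 3: 1636 × 0.948 = 1551
Band 4: 1490 × 0.937 = 1396
Band 5: 2027 × 0.937 = 1899
Band 6: 1949 × 0.93 = 1813
Band 7: 724 × 0.92 + 2235 × 0.347 = 666 + 776 = 1442
Net migration: Band 3 − 150 → 1401
Giving 1147 / 1339 / 1401 / 1396 / 1899 / 1813 / 1442.
— Period 4 —
Births: 1339 × 0.411 = 550 ; 1401 × 0.319 = 447 → 997
Band 2: 1147 × 0.956 = 1097
Band 3: 1339 × 0.948 = 1269
Band 4: 1401 × 0.937 = 1313
Band 5: 1396 × 0.937 = 1308
Band 6: 1899 × 0.93 = 1766
Band 7: 1813 × 0.92 + 1442 × 0.347 = 1668 + 500 = 2168
Net migration: Band 3 − 150 → 1119
Giving 997 / 1097 / 1119 / 1313 / 1308 / 1766 / 2168.
Scenario A total after 4 periods: 9768
Scenario B projection —
— Period 1 —
Births: 2440 × 0.441 = 1076 ; 2220 × 0.319 = 708 → 1784
Band 2: 1810 × 0.956 = 1730
Band 3: 2440 × 0.948 = 2313
Band 4: 2220 × 0.937 = 2080
Band 5: 830 × 0.937 = 778
Band 6: 1960 × 0.93 = 1823
Band 7: 1380 × 0.92 + 970 × 0.347 = 1270 + 337 = 1607
Net migration: Band 3 − 150 → 2163
Giving 1784 / 1730 / 2163 / 2080 / 778 / 1823 / 1607.
— Period 2 —
Births: 1730 × 0.441 = 763 ; 2163 × 0.319 = 690 → 1453
Band 2: 1784 × 0.956 = 1706
Band 3: 1730 × 0.948 = 1640
Band 4: 2163 × 0.937 = 2027
Band 5: 2080 × 0.937 = 1949
Band 6: 778 × 0.93 = 724
Band 7: 1823 × 0.92 + 1607 × 0.347 = 1677 + 558 = 2235
Net migration: Band 3 − 150 → 1490
Giving 1453 / 1706 / 1490 / 2027 / 1949 / 724 / 2235.
— Period 3 —
Births: 1706 × 0.441 = 752 ; 1490 × 0.319 = 475 → 1227
Band 2: 1453 × 0.956 = 1389
Band 3: 1706 × 0.948 = 1617
Band 4: 1490 × 0.937 = 1396
Band 5: 2027 × 0.937 = 1899
Band 6: 1949 × 0.93 = 1813
Band 7: 724 × 0.92 + 2235 × 0.347 = 666 + 776 = 1442
Net migration: Band 3 − 150 → 1467
Giving 1227 / 1389 / 1467 / 1396 / 1899 / 1813 / 1442.
— Period 4 —
Births: 1389 × 0.441 = 613 ; 1467 × 0.319 = 468 → 1081
Band 2: 1227 × 0.956 = 1173
Band 3: 1389 × 0.948 = 1317
Band 4: 1467 × 0.937 = 1375
Band 5: 1396 × 0.937 = 1308
Band 6: 1899 × 0.93 = 1766
Band 7: 1813 × 0.92 + 1442 × 0.347 = 1668 + 500 = 2168
Net migration: Band 3 − 150 → 1167
Giving 1081 / 1173 / 1167 / 1375 / 1308 / 1766 / 2168.
Scenario B total after 4 periods: 10038
Difference B − A = 10038 − 9768 = 270

270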